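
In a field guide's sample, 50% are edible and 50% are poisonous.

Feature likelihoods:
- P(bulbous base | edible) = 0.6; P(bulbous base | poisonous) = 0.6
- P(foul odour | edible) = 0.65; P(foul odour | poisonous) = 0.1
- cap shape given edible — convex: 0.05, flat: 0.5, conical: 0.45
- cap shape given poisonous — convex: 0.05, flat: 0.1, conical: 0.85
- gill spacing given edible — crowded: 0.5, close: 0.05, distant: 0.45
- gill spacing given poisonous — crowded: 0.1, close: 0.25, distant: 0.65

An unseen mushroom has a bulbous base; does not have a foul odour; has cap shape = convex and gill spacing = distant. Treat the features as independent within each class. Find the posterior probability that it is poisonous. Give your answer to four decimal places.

edible: 0.5 × 0.6 × (1−0.65) × 0.05 × 0.45 = 0.0023625
poisonous: 0.5 × 0.6 × (1−0.1) × 0.05 × 0.65 = 0.008775
P(poisonous | x) = 0.008775 / 0.0111375 ≈ 0.7879

0.7879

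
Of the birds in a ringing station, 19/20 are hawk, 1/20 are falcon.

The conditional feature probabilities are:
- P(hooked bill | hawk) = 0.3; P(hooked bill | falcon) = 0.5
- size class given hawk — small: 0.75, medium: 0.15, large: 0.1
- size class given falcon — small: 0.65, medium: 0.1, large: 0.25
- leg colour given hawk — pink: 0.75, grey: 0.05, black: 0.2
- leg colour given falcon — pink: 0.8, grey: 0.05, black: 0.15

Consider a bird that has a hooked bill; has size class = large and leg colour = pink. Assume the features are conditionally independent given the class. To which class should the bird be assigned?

hawk

hawk: 0.95 × 0.3 × 0.1 × 0.75 = 0.021375
falcon: 0.05 × 0.5 × 0.25 × 0.8 = 0.005
Highest score → hawk.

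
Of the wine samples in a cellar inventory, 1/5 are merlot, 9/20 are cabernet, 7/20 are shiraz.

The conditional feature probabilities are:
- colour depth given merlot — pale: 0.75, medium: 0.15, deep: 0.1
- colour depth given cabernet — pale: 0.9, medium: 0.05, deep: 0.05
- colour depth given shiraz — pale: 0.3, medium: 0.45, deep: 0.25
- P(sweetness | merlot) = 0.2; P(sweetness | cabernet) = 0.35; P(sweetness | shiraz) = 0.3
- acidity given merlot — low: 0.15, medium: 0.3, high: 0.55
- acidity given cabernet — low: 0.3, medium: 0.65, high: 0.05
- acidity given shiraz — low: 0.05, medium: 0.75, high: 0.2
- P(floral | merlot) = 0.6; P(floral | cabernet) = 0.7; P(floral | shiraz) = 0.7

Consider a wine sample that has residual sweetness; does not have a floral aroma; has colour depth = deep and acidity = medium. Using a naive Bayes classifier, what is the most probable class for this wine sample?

merlot: 0.2 × 0.1 × 0.2 × 0.3 × (1−0.6) = 0.00048
cabernet: 0.45 × 0.05 × 0.35 × 0.65 × (1−0.7) = 0.001535625
shiraz: 0.35 × 0.25 × 0.3 × 0.75 × (1−0.7) = 0.00590625
Highest score → shiraz.

shiraz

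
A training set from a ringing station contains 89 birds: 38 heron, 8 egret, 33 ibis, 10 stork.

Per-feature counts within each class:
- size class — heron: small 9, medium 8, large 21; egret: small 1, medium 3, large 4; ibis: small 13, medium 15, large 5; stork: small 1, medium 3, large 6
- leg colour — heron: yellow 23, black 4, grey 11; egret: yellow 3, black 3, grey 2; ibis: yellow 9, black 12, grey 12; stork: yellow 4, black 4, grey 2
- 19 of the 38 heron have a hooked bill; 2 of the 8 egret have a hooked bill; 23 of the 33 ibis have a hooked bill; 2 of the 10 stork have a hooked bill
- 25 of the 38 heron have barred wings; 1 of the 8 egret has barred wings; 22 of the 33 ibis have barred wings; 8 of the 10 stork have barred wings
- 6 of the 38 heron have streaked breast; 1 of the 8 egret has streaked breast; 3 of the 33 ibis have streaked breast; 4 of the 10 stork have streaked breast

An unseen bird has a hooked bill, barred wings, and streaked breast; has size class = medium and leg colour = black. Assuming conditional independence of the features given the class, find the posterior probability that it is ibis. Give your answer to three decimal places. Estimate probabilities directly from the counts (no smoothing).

0.648

heron: (38/89) × (8/38) × (4/38) × (19/38) × (25/38) × (6/38) ≈ 0.00049144
egret: (8/89) × (3/8) × (3/8) × (2/8) × (1/8) × (1/8) ≈ 0.0000493768
ibis: (33/89) × (15/33) × (12/33) × (23/33) × (22/33) × (3/33) ≈ 0.0025888
stork: (10/89) × (3/10) × (4/10) × (2/10) × (8/10) × (4/10) ≈ 0.000862921
P(ibis | x) = 0.0025888 / 0.0039925378 ≈ 0.648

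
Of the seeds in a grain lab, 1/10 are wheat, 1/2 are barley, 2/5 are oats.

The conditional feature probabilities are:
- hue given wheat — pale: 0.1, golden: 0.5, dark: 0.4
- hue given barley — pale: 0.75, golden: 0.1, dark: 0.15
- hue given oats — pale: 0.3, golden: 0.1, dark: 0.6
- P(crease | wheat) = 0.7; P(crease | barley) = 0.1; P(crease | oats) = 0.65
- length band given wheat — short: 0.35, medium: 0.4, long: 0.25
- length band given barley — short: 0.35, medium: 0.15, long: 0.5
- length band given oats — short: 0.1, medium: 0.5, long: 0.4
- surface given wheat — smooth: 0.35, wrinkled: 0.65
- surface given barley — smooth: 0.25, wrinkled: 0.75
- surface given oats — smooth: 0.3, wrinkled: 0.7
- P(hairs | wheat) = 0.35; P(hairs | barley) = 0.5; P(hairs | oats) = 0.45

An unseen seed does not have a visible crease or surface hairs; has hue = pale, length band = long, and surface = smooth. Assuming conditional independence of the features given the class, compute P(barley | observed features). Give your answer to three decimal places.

wheat: 0.1 × 0.1 × (1−0.7) × 0.25 × 0.35 × (1−0.35) = 0.000170625
barley: 0.5 × 0.75 × (1−0.1) × 0.5 × 0.25 × (1−0.5) = 0.02109375
oats: 0.4 × 0.3 × (1−0.65) × 0.4 × 0.3 × (1−0.45) = 0.002772
P(barley | x) = 0.02109375 / 0.024036375 ≈ 0.878

0.878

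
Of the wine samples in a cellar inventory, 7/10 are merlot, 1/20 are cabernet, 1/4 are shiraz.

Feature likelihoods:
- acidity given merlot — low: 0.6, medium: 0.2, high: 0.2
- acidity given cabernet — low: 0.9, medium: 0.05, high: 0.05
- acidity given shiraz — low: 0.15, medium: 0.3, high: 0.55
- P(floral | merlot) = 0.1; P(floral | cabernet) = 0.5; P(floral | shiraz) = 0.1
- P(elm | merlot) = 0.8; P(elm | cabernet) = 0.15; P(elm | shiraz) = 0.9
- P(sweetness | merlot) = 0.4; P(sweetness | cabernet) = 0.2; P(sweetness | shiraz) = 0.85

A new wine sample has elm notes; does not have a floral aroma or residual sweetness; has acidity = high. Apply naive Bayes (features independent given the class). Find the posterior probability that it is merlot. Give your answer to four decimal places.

merlot: 0.7 × 0.2 × (1−0.1) × 0.8 × (1−0.4) = 0.06048
cabernet: 0.05 × 0.05 × (1−0.5) × 0.15 × (1−0.2) = 0.00015
shiraz: 0.25 × 0.55 × (1−0.1) × 0.9 × (1−0.85) = 0.01670625
P(merlot | x) = 0.06048 / 0.07733625 ≈ 0.7820

0.7820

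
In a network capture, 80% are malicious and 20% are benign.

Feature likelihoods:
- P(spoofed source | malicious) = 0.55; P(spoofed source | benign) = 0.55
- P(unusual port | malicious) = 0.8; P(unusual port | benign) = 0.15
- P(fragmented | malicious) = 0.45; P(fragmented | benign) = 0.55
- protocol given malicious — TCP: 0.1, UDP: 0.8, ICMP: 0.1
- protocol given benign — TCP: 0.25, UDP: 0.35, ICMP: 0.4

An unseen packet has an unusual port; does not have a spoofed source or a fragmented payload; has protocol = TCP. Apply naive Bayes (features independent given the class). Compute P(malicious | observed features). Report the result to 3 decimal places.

malicious: 0.8 × (1−0.55) × 0.8 × (1−0.45) × 0.1 = 0.01584
benign: 0.2 × (1−0.55) × 0.15 × (1−0.55) × 0.25 = 0.00151875
P(malicious | x) = 0.01584 / 0.01735875 ≈ 0.913

0.913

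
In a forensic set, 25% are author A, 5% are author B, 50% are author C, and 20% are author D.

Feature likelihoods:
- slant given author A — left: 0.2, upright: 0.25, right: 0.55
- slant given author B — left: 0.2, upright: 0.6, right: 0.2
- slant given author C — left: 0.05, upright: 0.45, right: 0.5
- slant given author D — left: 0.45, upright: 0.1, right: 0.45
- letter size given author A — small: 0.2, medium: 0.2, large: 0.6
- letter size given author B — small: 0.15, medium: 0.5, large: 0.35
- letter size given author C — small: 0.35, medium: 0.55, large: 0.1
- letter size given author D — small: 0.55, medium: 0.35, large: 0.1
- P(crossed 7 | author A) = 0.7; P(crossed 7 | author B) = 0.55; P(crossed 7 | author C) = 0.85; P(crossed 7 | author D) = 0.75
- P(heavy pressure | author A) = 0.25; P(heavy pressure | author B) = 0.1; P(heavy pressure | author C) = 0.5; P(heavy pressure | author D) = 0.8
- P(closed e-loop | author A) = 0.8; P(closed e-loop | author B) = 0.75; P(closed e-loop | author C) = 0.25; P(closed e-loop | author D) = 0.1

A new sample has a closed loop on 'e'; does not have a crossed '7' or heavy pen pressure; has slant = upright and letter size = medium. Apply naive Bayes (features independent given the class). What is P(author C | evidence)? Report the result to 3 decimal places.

0.253

author A: 0.25 × 0.25 × 0.2 × (1−0.7) × (1−0.25) × 0.8 = 0.00225
author B: 0.05 × 0.6 × 0.5 × (1−0.55) × (1−0.1) × 0.75 = 0.00455625
author C: 0.5 × 0.45 × 0.55 × (1−0.85) × (1−0.5) × 0.25 = 0.0023203125
author D: 0.2 × 0.1 × 0.35 × (1−0.75) × (1−0.8) × 0.1 = 0.000035
P(author C | x) = 0.0023203125 / 0.0091615625 ≈ 0.253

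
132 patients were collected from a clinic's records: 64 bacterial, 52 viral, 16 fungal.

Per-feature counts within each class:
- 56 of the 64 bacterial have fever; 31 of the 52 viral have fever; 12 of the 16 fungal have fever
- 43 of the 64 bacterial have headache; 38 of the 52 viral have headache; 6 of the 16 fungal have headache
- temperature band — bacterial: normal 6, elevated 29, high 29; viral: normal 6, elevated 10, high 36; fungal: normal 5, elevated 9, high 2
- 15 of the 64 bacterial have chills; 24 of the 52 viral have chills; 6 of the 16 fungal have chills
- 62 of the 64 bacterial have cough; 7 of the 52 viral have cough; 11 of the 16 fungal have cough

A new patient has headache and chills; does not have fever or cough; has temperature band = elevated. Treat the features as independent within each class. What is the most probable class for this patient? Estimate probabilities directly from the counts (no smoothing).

bacterial: (64/132) × (8/64) × (43/64) × (29/64) × (15/64) × (2/64) ≈ 0.00013514
viral: (52/132) × (21/52) × (38/52) × (10/52) × (24/52) × (45/52) ≈ 0.00892975
fungal: (16/132) × (4/16) × (6/16) × (9/16) × (6/16) × (5/16) ≈ 0.000749068
Highest score → viral.

viral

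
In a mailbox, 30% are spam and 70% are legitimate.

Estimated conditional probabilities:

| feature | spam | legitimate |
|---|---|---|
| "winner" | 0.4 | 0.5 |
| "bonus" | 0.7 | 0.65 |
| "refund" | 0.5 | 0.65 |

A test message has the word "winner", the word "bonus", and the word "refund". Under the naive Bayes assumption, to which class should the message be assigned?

legitimate

spam: 0.3 × 0.4 × 0.7 × 0.5 = 0.042
legitimate: 0.7 × 0.5 × 0.65 × 0.65 = 0.147875
Highest score → legitimate.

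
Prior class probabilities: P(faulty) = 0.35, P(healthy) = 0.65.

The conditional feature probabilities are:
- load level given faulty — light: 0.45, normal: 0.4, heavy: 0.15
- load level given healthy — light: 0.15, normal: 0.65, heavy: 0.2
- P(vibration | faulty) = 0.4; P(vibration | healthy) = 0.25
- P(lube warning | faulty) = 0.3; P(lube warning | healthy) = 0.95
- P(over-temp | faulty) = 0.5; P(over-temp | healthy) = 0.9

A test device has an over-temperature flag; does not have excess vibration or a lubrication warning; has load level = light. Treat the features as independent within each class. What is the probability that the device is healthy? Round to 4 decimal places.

0.0905

faulty: 0.35 × 0.45 × (1−0.4) × (1−0.3) × 0.5 = 0.033075
healthy: 0.65 × 0.15 × (1−0.25) × (1−0.95) × 0.9 = 0.003290625
P(healthy | x) = 0.003290625 / 0.036365625 ≈ 0.0905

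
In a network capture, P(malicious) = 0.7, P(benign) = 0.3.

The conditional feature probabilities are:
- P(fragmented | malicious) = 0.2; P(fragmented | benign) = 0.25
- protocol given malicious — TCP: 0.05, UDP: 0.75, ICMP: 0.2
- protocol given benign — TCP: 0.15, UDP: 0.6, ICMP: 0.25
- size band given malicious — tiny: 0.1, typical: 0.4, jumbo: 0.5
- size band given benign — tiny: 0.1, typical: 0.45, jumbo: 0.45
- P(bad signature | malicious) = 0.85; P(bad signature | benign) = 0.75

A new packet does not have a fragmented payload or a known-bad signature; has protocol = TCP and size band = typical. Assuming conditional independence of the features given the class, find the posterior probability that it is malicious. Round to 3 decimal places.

malicious: 0.7 × (1−0.2) × 0.05 × 0.4 × (1−0.85) = 0.00168
benign: 0.3 × (1−0.25) × 0.15 × 0.45 × (1−0.75) = 0.003796875
P(malicious | x) = 0.00168 / 0.005476875 ≈ 0.307

0.307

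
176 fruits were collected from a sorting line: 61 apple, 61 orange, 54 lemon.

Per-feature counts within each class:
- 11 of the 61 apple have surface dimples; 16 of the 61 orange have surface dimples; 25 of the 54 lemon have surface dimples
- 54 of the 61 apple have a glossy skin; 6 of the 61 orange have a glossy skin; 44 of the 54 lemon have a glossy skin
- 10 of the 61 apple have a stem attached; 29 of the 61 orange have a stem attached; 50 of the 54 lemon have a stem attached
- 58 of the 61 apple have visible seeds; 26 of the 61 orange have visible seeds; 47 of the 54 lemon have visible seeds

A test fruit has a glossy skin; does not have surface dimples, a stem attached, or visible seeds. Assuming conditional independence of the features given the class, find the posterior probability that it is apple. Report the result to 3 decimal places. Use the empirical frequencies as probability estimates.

apple: (61/176) × (50/61) × (54/61) × (51/61) × (3/61) ≈ 0.0103408
orange: (61/176) × (45/61) × (6/61) × (32/61) × (35/61) ≈ 0.00756972
lemon: (54/176) × (29/54) × (44/54) × (4/54) × (7/54) ≈ 0.00128918
P(apple | x) = 0.0103408 / 0.0191997 ≈ 0.539

0.539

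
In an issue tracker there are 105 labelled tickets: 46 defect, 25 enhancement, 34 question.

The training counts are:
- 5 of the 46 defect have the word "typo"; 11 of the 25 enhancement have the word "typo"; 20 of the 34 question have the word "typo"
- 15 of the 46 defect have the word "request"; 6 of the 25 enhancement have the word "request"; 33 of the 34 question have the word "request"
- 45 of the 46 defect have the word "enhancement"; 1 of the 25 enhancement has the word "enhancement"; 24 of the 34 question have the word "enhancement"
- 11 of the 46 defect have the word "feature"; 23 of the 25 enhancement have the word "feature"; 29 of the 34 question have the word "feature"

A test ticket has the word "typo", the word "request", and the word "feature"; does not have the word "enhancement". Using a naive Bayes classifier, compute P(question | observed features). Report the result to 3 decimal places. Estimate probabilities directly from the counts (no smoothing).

0.675

defect: (46/105) × (5/46) × (15/46) × (1/46) × (11/46) ≈ 0.0000807219
enhancement: (25/105) × (11/25) × (6/25) × (24/25) × (23/25) ≈ 0.0222062
question: (34/105) × (20/34) × (33/34) × (10/34) × (29/34) ≈ 0.0463784
P(question | x) = 0.0463784 / 0.0686653219 ≈ 0.675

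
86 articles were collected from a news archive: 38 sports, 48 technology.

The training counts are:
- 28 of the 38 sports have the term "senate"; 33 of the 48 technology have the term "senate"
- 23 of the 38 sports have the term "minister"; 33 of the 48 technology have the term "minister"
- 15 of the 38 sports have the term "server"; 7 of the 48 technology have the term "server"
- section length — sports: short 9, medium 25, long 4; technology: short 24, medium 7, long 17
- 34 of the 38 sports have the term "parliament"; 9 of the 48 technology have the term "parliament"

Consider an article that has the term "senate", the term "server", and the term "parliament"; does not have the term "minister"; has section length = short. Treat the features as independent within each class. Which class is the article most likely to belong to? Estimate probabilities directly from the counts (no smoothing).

sports: (38/86) × (28/38) × (15/38) × (15/38) × (9/38) × (34/38) ≈ 0.0107505
technology: (48/86) × (33/48) × (15/48) × (7/48) × (24/48) × (9/48) ≈ 0.00163943
Highest score → sports.

sports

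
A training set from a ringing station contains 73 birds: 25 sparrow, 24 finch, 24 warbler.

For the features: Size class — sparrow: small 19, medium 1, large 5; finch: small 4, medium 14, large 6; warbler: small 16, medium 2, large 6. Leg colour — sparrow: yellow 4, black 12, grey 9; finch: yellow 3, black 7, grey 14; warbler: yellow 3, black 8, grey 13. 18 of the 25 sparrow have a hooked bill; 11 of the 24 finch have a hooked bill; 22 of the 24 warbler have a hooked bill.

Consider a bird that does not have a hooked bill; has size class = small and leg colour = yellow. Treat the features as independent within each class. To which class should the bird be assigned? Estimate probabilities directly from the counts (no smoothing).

sparrow: (25/73) × (19/25) × (4/25) × (7/25) ≈ 0.0116603
finch: (24/73) × (4/24) × (3/24) × (13/24) ≈ 0.00371005
warbler: (24/73) × (16/24) × (3/24) × (2/24) ≈ 0.00228311
Highest score → sparrow.

sparrow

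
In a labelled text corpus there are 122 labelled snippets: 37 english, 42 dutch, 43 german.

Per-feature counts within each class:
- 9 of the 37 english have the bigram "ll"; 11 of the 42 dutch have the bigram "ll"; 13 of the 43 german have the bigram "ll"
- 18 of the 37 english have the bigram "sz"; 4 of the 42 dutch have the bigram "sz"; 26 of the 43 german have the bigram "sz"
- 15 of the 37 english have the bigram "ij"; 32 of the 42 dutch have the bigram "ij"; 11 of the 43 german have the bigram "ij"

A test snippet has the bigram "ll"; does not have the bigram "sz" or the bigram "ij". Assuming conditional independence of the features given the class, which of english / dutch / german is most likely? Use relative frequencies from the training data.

english: (37/122) × (9/37) × (19/37) × (22/37) ≈ 0.0225245
dutch: (42/122) × (11/42) × (38/42) × (10/42) ≈ 0.0194231
german: (43/122) × (13/43) × (17/43) × (32/43) ≈ 0.0313506
Highest score → german.

german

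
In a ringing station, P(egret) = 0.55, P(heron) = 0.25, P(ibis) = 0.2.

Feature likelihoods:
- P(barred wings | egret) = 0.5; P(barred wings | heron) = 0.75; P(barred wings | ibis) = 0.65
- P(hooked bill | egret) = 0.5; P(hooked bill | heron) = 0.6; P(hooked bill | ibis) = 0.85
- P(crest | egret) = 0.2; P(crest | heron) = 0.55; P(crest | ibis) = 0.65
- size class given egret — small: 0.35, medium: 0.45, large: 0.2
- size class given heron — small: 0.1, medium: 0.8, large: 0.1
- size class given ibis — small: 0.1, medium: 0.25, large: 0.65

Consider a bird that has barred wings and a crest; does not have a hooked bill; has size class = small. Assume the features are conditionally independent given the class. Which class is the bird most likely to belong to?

egret

egret: 0.55 × 0.5 × (1−0.5) × 0.2 × 0.35 = 0.009625
heron: 0.25 × 0.75 × (1−0.6) × 0.55 × 0.1 = 0.004125
ibis: 0.2 × 0.65 × (1−0.85) × 0.65 × 0.1 = 0.0012675
Highest score → egret.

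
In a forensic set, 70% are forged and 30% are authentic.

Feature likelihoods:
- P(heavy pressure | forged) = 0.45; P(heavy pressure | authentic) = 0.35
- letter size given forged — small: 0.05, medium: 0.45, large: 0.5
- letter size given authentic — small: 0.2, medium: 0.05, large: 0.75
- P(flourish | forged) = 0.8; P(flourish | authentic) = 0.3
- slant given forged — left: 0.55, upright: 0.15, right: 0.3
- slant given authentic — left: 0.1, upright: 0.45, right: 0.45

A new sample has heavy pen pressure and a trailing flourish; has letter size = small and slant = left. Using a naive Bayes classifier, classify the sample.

forged

forged: 0.7 × 0.45 × 0.05 × 0.8 × 0.55 = 0.00693
authentic: 0.3 × 0.35 × 0.2 × 0.3 × 0.1 = 0.00063
Highest score → forged.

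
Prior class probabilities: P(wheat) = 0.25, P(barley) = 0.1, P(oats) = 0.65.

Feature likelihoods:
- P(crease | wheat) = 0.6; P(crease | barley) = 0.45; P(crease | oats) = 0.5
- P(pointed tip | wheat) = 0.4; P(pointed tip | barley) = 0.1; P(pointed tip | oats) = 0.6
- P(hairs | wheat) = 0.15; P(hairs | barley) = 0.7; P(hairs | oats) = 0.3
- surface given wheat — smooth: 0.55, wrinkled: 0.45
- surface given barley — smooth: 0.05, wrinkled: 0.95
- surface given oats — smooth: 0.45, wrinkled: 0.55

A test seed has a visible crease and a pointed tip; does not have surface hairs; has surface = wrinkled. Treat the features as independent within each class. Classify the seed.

oats

wheat: 0.25 × 0.6 × 0.4 × (1−0.15) × 0.45 = 0.02295
barley: 0.1 × 0.45 × 0.1 × (1−0.7) × 0.95 = 0.0012825
oats: 0.65 × 0.5 × 0.6 × (1−0.3) × 0.55 = 0.075075
Highest score → oats.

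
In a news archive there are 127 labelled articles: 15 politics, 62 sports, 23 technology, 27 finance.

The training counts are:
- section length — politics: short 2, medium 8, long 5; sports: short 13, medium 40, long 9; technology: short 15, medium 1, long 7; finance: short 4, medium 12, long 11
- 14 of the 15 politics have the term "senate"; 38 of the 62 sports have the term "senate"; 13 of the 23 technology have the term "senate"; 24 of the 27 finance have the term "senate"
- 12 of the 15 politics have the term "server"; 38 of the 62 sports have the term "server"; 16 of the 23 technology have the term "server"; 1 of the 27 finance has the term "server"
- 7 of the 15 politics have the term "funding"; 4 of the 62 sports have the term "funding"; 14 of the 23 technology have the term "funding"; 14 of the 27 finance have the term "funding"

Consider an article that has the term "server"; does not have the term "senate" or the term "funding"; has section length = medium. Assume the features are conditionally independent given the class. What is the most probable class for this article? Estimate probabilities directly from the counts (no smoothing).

sports

politics: (15/127) × (8/15) × (1/15) × (12/15) × (8/15) ≈ 0.00179178
sports: (62/127) × (40/62) × (24/62) × (38/62) × (58/62) ≈ 0.0699043
technology: (23/127) × (1/23) × (10/23) × (16/23) × (9/23) ≈ 0.000931913
finance: (27/127) × (12/27) × (3/27) × (1/27) × (13/27) ≈ 0.000187219
Highest score → sports.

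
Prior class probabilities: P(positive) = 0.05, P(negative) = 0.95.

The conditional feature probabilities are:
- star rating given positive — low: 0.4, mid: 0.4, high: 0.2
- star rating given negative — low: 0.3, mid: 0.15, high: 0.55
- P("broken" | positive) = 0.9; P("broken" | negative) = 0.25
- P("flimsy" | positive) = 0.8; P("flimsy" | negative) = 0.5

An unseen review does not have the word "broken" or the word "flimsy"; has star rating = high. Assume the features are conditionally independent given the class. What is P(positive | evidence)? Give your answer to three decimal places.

0.001

positive: 0.05 × 0.2 × (1−0.9) × (1−0.8) = 0.0002
negative: 0.95 × 0.55 × (1−0.25) × (1−0.5) = 0.1959375
P(positive | x) = 0.0002 / 0.1961375 ≈ 0.001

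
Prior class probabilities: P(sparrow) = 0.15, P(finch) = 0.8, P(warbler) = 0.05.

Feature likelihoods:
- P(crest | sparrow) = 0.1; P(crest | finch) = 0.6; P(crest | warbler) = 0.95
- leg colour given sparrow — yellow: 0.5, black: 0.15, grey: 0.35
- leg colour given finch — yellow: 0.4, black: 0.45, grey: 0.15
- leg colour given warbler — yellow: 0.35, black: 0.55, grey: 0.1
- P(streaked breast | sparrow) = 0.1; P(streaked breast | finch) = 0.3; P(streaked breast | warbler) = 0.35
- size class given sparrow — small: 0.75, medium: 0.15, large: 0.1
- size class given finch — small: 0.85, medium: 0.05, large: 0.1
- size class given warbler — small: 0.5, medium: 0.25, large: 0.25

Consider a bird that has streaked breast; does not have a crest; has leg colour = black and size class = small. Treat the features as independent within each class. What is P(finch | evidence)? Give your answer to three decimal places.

sparrow: 0.15 × (1−0.1) × 0.15 × 0.1 × 0.75 = 0.00151875
finch: 0.8 × (1−0.6) × 0.45 × 0.3 × 0.85 = 0.03672
warbler: 0.05 × (1−0.95) × 0.55 × 0.35 × 0.5 = 0.000240625
P(finch | x) = 0.03672 / 0.038479375 ≈ 0.954

0.954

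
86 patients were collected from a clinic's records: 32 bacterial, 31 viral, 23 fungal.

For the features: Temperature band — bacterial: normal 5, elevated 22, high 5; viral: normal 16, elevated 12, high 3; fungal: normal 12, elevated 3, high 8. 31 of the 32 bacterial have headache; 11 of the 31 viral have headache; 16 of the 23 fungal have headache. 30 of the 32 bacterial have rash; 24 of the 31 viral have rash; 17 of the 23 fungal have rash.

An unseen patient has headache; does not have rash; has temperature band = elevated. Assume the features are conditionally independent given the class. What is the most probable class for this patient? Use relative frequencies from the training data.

bacterial

bacterial: (32/86) × (22/32) × (31/32) × (2/32) ≈ 0.0154887
viral: (31/86) × (12/31) × (11/31) × (7/31) ≈ 0.0111802
fungal: (23/86) × (3/23) × (16/23) × (6/23) ≈ 0.00633051
Highest score → bacterial.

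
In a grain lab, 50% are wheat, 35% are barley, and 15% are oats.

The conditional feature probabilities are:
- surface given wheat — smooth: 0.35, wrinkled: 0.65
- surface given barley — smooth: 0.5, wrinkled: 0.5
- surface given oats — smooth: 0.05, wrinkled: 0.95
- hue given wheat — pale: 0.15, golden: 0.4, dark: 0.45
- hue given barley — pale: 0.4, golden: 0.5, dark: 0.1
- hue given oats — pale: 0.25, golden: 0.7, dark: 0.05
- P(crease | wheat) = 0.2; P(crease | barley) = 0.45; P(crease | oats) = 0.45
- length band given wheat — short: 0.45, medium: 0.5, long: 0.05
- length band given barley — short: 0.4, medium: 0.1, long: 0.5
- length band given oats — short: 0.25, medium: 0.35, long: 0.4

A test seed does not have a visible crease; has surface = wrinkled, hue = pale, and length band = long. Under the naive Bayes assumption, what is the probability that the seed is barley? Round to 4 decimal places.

wheat: 0.5 × 0.65 × 0.15 × (1−0.2) × 0.05 = 0.00195
barley: 0.35 × 0.5 × 0.4 × (1−0.45) × 0.5 = 0.01925
oats: 0.15 × 0.95 × 0.25 × (1−0.45) × 0.4 = 0.0078375
P(barley | x) = 0.01925 / 0.0290375 ≈ 0.6629

0.6629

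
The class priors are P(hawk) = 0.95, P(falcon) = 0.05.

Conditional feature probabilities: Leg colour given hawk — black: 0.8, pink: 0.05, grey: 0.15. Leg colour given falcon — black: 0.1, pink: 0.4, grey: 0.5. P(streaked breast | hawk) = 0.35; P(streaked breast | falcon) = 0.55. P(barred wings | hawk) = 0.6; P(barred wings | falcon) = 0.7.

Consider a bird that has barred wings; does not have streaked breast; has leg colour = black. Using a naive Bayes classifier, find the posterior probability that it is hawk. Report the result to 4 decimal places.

0.9947

hawk: 0.95 × 0.8 × (1−0.35) × 0.6 = 0.2964
falcon: 0.05 × 0.1 × (1−0.55) × 0.7 = 0.001575
P(hawk | x) = 0.2964 / 0.297975 ≈ 0.9947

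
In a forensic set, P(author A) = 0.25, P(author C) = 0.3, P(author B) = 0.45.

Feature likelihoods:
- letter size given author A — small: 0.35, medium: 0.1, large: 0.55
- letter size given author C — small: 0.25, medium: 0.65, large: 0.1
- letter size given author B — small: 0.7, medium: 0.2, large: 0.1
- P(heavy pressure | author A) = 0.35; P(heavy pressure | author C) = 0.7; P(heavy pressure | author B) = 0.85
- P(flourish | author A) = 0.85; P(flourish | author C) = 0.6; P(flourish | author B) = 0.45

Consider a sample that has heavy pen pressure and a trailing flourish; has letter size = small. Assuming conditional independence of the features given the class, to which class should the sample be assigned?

author B

author A: 0.25 × 0.35 × 0.35 × 0.85 = 0.02603125
author C: 0.3 × 0.25 × 0.7 × 0.6 = 0.0315
author B: 0.45 × 0.7 × 0.85 × 0.45 = 0.1204875
Highest score → author B.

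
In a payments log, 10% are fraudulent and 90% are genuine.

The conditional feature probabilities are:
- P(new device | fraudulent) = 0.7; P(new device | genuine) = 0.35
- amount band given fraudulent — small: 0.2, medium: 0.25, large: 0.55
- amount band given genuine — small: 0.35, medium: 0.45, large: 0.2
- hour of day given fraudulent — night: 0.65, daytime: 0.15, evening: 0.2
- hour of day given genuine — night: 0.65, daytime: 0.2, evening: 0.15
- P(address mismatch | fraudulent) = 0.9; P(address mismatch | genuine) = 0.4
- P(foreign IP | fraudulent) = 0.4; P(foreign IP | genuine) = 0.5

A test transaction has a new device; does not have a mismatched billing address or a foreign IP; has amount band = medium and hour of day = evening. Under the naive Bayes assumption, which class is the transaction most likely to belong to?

fraudulent: 0.1 × 0.7 × 0.25 × 0.2 × (1−0.9) × (1−0.4) = 0.00021
genuine: 0.9 × 0.35 × 0.45 × 0.15 × (1−0.4) × (1−0.5) = 0.00637875
Highest score → genuine.

genuine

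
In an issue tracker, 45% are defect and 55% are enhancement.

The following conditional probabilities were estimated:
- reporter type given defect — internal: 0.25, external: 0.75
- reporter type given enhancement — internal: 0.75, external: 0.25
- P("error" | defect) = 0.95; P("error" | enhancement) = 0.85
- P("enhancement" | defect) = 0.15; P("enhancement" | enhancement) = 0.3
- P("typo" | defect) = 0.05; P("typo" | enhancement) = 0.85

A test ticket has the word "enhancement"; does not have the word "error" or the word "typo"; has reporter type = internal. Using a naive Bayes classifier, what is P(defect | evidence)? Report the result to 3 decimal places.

defect: 0.45 × 0.25 × (1−0.95) × 0.15 × (1−0.05) = 0.0008015625
enhancement: 0.55 × 0.75 × (1−0.85) × 0.3 × (1−0.85) = 0.002784375
P(defect | x) = 0.0008015625 / 0.0035859375 ≈ 0.224

0.224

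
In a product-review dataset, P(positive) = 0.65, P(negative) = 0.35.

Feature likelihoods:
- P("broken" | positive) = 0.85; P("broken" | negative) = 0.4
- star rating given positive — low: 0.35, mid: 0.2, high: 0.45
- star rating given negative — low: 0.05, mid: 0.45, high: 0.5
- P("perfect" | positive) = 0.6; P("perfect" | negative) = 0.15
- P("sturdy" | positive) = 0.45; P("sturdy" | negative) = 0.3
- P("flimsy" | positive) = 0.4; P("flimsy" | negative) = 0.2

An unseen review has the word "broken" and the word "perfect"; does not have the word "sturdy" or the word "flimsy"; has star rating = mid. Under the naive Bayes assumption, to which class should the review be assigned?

positive

positive: 0.65 × 0.85 × 0.2 × 0.6 × (1−0.45) × (1−0.4) = 0.021879
negative: 0.35 × 0.4 × 0.45 × 0.15 × (1−0.3) × (1−0.2) = 0.005292
Highest score → positive.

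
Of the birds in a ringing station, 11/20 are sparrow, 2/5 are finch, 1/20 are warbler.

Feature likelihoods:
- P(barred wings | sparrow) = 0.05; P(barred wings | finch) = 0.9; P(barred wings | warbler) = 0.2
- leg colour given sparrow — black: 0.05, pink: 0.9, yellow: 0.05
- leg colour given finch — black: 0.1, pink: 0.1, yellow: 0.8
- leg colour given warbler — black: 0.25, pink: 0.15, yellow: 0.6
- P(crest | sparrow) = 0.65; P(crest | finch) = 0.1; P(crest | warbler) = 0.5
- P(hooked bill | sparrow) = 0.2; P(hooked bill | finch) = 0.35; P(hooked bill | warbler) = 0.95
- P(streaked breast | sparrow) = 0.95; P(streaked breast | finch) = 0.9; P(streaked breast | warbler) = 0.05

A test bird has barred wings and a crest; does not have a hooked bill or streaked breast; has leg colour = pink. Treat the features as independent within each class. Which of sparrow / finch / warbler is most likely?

sparrow

sparrow: 0.55 × 0.05 × 0.9 × 0.65 × (1−0.2) × (1−0.95) = 0.0006435
finch: 0.4 × 0.9 × 0.1 × 0.1 × (1−0.35) × (1−0.9) = 0.000234
warbler: 0.05 × 0.2 × 0.15 × 0.5 × (1−0.95) × (1−0.05) = 0.000035625
Highest score → sparrow.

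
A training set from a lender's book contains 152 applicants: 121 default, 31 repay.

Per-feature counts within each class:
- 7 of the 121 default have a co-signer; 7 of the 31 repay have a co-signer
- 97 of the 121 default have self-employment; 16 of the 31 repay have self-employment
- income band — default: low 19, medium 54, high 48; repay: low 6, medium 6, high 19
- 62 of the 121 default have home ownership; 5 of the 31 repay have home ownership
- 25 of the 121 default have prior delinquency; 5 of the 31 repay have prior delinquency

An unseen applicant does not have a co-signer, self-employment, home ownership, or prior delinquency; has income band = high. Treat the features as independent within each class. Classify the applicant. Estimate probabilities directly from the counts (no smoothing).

default: (121/152) × (114/121) × (24/121) × (48/121) × (59/121) × (96/121) ≈ 0.0228295
repay: (31/152) × (24/31) × (15/31) × (19/31) × (26/31) × (26/31) ≈ 0.0329392
Highest score → repay.

repay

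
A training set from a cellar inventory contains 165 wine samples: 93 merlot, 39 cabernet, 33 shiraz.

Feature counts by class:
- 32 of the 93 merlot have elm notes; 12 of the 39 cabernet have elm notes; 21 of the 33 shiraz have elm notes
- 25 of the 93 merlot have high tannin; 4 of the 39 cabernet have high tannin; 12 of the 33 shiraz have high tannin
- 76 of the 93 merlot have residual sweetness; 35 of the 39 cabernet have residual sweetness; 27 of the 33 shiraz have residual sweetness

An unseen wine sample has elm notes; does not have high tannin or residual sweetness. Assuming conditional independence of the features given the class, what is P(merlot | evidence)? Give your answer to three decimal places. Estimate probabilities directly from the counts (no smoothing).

merlot: (93/165) × (32/93) × (68/93) × (17/93) ≈ 0.0259214
cabernet: (39/165) × (12/39) × (35/39) × (4/39) ≈ 0.00669416
shiraz: (33/165) × (21/33) × (21/33) × (6/33) ≈ 0.0147258
P(merlot | x) = 0.0259214 / 0.04734136 ≈ 0.548

0.548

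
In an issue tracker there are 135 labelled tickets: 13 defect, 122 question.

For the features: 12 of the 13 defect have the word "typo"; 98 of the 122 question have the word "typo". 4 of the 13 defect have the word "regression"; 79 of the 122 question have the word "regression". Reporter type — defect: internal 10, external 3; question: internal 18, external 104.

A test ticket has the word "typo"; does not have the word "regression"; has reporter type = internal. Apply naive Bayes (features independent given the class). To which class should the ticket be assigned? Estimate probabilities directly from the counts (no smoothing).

defect: (13/135) × (12/13) × (9/13) × (10/13) ≈ 0.0473373
question: (122/135) × (98/122) × (43/122) × (18/122) ≈ 0.0377497
Highest score → defect.

defect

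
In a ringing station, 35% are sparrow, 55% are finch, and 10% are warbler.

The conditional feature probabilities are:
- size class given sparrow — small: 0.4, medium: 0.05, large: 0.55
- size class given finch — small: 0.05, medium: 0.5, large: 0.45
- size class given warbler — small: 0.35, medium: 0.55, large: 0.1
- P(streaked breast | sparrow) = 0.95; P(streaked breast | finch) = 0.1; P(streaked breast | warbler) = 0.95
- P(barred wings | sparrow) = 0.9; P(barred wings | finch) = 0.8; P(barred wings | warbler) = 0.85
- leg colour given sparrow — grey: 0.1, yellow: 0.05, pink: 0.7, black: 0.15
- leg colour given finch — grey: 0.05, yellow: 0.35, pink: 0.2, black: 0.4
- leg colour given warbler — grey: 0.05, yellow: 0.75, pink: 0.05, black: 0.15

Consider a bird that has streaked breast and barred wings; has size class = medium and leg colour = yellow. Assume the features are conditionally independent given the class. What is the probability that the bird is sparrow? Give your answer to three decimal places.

0.018

sparrow: 0.35 × 0.05 × 0.95 × 0.9 × 0.05 = 0.000748125
finch: 0.55 × 0.5 × 0.1 × 0.8 × 0.35 = 0.0077
warbler: 0.1 × 0.55 × 0.95 × 0.85 × 0.75 = 0.033309375
P(sparrow | x) = 0.000748125 / 0.0417575 ≈ 0.018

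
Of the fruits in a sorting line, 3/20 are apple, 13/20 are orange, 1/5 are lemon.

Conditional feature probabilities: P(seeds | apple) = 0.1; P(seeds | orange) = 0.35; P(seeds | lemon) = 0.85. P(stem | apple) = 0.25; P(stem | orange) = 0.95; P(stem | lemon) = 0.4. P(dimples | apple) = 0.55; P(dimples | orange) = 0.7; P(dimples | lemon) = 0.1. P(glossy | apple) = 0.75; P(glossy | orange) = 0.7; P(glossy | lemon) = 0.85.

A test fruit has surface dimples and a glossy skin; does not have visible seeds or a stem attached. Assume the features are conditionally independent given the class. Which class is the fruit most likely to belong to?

apple

apple: 0.15 × (1−0.1) × (1−0.25) × 0.55 × 0.75 = 0.041765625
orange: 0.65 × (1−0.35) × (1−0.95) × 0.7 × 0.7 = 0.01035125
lemon: 0.2 × (1−0.85) × (1−0.4) × 0.1 × 0.85 = 0.00153
Highest score → apple.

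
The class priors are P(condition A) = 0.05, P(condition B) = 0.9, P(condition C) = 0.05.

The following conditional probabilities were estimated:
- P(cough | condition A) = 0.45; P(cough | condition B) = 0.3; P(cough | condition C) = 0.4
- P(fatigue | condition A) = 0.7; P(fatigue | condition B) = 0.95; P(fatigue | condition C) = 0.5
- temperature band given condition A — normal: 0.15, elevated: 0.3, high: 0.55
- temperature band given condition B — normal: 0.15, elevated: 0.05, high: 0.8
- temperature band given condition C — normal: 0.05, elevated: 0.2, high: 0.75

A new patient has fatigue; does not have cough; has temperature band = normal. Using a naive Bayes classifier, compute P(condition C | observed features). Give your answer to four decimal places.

condition A: 0.05 × (1−0.45) × 0.7 × 0.15 = 0.0028875
condition B: 0.9 × (1−0.3) × 0.95 × 0.15 = 0.089775
condition C: 0.05 × (1−0.4) × 0.5 × 0.05 = 0.00075
P(condition C | x) = 0.00075 / 0.0934125 ≈ 0.0080

0.0080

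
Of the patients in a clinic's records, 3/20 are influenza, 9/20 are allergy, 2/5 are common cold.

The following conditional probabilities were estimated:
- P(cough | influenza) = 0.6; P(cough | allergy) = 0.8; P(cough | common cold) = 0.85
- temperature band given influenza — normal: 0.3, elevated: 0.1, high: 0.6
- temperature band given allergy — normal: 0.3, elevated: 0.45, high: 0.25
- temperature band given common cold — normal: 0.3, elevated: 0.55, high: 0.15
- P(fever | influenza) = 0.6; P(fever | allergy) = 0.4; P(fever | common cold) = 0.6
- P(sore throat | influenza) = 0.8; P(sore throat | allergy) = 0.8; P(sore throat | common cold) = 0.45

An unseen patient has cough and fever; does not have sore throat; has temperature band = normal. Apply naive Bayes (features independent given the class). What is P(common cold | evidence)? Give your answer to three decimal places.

influenza: 0.15 × 0.6 × 0.3 × 0.6 × (1−0.8) = 0.00324
allergy: 0.45 × 0.8 × 0.3 × 0.4 × (1−0.8) = 0.00864
common cold: 0.4 × 0.85 × 0.3 × 0.6 × (1−0.45) = 0.03366
P(common cold | x) = 0.03366 / 0.04554 ≈ 0.739

0.739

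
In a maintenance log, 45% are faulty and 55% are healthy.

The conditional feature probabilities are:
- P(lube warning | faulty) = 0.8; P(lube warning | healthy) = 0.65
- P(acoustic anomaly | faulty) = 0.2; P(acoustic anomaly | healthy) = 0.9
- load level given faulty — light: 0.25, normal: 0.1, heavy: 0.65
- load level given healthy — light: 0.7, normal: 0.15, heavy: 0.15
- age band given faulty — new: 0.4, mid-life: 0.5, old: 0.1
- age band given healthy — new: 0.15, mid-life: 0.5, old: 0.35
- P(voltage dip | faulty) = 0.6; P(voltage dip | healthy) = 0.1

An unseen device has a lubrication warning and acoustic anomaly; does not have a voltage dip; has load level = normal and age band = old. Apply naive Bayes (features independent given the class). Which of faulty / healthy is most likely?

faulty: 0.45 × 0.8 × 0.2 × 0.1 × 0.1 × (1−0.6) = 0.000288
healthy: 0.55 × 0.65 × 0.9 × 0.15 × 0.35 × (1−0.1) = 0.0152026875
Highest score → healthy.

healthy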